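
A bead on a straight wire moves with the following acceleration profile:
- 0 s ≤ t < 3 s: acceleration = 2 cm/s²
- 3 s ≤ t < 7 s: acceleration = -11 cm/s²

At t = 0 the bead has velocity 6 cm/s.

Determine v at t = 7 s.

Δv equals the area under the a-t graph; then v = v₀ + Δv.
0–3 s: 2 × 3 = 6 cm/s
3–7 s: -11 × 4 = -44 cm/s
Δv = -38 cm/s, so v(7) = 6 + (-38) = -32 cm/s.

-32 cm/s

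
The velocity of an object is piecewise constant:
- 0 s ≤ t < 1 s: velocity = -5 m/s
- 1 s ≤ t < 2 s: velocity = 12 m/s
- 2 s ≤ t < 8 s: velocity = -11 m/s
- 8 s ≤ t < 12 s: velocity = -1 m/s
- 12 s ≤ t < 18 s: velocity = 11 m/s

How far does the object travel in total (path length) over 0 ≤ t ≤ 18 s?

153 m

Total distance travelled is ∫|v| dt — sum the magnitudes of each area piece.
0–1 s: |-5| × 1 = 5 m
1–2 s: |12| × 1 = 12 m
2–8 s: |-11| × 6 = 66 m
8–12 s: |-1| × 4 = 4 m
12–18 s: |11| × 6 = 66 m
Total distance = 153 m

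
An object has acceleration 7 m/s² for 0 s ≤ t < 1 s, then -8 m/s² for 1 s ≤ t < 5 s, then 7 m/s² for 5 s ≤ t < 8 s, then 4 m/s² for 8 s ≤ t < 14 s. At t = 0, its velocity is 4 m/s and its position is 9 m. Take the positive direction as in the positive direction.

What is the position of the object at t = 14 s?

On each constant-a segment, Δv = aΔt and Δx = v₀Δt + ½aΔt²; chain segment to segment.
0–1 s: v starts 4 m/s; Δx = 4·1 + ½·7·1² = 7.5 m; v ends 11 m/s.
1–5 s: v starts 11 m/s; Δx = 11·4 + ½·-8·4² = -20 m; v ends -21 m/s.
5–8 s: v starts -21 m/s; Δx = -21·3 + ½·7·3² = -31.5 m; v ends 0 m/s.
8–14 s: v starts 0 m/s; Δx = 0·6 + ½·4·6² = 72 m; v ends 24 m/s.
x(14) = 9 + Σ Δx = 37 m.

37 m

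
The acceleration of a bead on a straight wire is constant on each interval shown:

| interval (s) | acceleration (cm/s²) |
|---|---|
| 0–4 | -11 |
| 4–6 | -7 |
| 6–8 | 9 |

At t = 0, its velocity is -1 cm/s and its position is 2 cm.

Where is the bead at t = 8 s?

On each constant-a segment, Δv = aΔt and Δx = v₀Δt + ½aΔt²; chain segment to segment.
0–4 s: v starts -1 cm/s; Δx = -1·4 + ½·-11·4² = -92 cm; v ends -45 cm/s.
4–6 s: v starts -45 cm/s; Δx = -45·2 + ½·-7·2² = -104 cm; v ends -59 cm/s.
6–8 s: v starts -59 cm/s; Δx = -59·2 + ½·9·2² = -100 cm; v ends -41 cm/s.
x(8) = 2 + Σ Δx = -294 cm.

-294 cm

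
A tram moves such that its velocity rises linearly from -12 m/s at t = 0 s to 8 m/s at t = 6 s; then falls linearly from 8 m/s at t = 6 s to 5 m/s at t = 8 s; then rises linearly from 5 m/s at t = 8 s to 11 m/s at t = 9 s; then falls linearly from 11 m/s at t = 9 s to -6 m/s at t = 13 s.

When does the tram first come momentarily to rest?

v changes sign on 0–6 s (from -12 to 8); the graph is linear there, so v = 0 at t = 0 + (12)·(6 − 0)/(8 − -12) = 3.6 s.

t = 3.6 s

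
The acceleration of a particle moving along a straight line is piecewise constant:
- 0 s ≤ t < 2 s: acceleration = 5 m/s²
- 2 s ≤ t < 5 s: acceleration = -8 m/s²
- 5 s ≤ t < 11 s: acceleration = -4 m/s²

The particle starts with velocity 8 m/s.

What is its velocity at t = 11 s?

Δv equals the area under the a-t graph; then v = v₀ + Δv.
0–2 s: 5 × 2 = 10 m/s
2–5 s: -8 × 3 = -24 m/s
5–11 s: -4 × 6 = -24 m/s
Δv = -38 m/s, so v(11) = 8 + (-38) = -30 m/s.

-30 m/s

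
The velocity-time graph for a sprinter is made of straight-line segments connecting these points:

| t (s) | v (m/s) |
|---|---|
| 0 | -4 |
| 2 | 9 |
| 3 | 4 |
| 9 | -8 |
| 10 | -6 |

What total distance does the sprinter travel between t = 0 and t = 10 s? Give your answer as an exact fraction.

1065/26 m

Total distance travelled is ∫|v| dt — sum the magnitudes of each area piece.
0–2 s: v = 0 at t = 8/13 s; triangle areas 16/13 + 81/13 = 97/13 m
2–3 s: |½(9 + 4)(1)| = 6.5 m
3–9 s: v = 0 at t = 5 s; triangle areas 4 + 16 = 20 m
9–10 s: |½(-8 + -6)(1)| = 7 m
Total distance = 1065/26 m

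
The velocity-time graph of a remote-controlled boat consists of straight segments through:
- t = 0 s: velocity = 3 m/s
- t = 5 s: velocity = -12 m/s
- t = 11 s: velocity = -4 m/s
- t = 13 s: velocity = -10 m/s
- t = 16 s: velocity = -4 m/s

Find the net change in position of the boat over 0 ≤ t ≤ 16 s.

-105.5 m

Net displacement equals the area under the velocity-time graph (areas below the axis count negative).
0–5 s: ½(3 + -12)(5) = -22.5 m
5–11 s: ½(-12 + -4)(6) = -48 m
11–13 s: ½(-4 + -10)(2) = -14 m
13–16 s: ½(-10 + -4)(3) = -21 m
Net displacement = -105.5 m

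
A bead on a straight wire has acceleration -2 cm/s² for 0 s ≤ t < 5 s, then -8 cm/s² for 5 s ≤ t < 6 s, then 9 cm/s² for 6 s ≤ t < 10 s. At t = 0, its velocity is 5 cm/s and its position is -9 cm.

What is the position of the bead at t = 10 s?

On each constant-a segment, Δv = aΔt and Δx = v₀Δt + ½aΔt²; chain segment to segment.
0–5 s: v starts 5 cm/s; Δx = 5·5 + ½·-2·5² = 0 cm; v ends -5 cm/s.
5–6 s: v starts -5 cm/s; Δx = -5·1 + ½·-8·1² = -9 cm; v ends -13 cm/s.
6–10 s: v starts -13 cm/s; Δx = -13·4 + ½·9·4² = 20 cm; v ends 23 cm/s.
x(10) = -9 + Σ Δx = 2 cm.

2 cm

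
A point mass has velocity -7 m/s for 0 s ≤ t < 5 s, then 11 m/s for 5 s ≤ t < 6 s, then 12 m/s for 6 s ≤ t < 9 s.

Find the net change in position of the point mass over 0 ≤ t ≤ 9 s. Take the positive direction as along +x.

Displacement is the signed area under the v-t curve.
0–5 s: -7 × 5 = -35 m
5–6 s: 11 × 1 = 11 m
6–9 s: 12 × 3 = 36 m
Net displacement = 12 m

12 m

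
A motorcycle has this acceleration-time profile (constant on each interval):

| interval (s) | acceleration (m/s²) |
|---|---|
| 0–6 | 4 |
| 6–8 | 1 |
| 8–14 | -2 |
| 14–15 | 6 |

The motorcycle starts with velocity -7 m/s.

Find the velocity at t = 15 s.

Δv equals the area under the a-t graph; then v = v₀ + Δv.
0–6 s: 4 × 6 = 24 m/s
6–8 s: 1 × 2 = 2 m/s
8–14 s: -2 × 6 = -12 m/s
14–15 s: 6 × 1 = 6 m/s
Δv = 20 m/s, so v(15) = -7 + (20) = 13 m/s.

13 m/s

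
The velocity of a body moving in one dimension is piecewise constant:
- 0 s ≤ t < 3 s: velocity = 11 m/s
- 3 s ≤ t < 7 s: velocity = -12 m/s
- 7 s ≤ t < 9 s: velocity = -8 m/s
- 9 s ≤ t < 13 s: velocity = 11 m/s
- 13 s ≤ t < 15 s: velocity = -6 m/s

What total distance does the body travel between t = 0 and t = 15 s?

153 m

Total distance travelled is ∫|v| dt — sum the magnitudes of each area piece.
0–3 s: |11| × 3 = 33 m
3–7 s: |-12| × 4 = 48 m
7–9 s: |-8| × 2 = 16 m
9–13 s: |11| × 4 = 44 m
13–15 s: |-6| × 2 = 12 m
Total distance = 153 m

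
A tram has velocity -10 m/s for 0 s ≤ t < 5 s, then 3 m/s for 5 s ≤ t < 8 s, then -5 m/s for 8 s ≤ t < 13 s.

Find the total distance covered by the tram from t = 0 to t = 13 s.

84 m

Distance (not displacement) is the total path length: add the absolute areas under v-t.
0–5 s: |-10| × 5 = 50 m
5–8 s: |3| × 3 = 9 m
8–13 s: |-5| × 5 = 25 m
Total distance = 84 m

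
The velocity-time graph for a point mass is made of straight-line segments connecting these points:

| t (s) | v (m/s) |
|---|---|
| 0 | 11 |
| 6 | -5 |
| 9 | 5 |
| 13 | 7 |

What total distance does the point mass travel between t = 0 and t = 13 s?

58.875 m

Distance (not displacement) is the total path length: add the absolute areas under v-t.
0–6 s: v = 0 at t = 4.125 s; triangle areas 22.6875 + 4.6875 = 27.375 m
6–9 s: v = 0 at t = 7.5 s; triangle areas 3.75 + 3.75 = 7.5 m
9–13 s: |½(5 + 7)(4)| = 24 m
Total distance = 58.875 m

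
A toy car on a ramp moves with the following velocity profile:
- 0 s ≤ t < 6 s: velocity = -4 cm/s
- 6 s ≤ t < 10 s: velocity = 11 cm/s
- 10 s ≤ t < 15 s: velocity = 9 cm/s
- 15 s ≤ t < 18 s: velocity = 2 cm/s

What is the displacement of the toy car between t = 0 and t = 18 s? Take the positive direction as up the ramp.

Net displacement equals the area under the velocity-time graph (areas below the axis count negative).
0–6 s: -4 × 6 = -24 cm
6–10 s: 11 × 4 = 44 cm
10–15 s: 9 × 5 = 45 cm
15–18 s: 2 × 3 = 6 cm
Net displacement = 71 cm

71 cm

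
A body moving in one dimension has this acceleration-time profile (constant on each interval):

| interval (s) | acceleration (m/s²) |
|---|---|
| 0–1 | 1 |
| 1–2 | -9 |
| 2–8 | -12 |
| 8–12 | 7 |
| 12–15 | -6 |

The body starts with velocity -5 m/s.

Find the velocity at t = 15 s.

Δv equals the area under the a-t graph; then v = v₀ + Δv.
0–1 s: 1 × 1 = 1 m/s
1–2 s: -9 × 1 = -9 m/s
2–8 s: -12 × 6 = -72 m/s
8–12 s: 7 × 4 = 28 m/s
12–15 s: -6 × 3 = -18 m/s
Δv = -70 m/s, so v(15) = -5 + (-70) = -75 m/s.

-75 m/s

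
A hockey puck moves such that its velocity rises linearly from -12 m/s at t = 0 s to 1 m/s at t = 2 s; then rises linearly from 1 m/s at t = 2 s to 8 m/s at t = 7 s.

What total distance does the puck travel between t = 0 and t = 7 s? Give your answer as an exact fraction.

Distance (not displacement) is the total path length: add the absolute areas under v-t.
0–2 s: v = 0 at t = 24/13 s; triangle areas 144/13 + 1/13 = 145/13 m
2–7 s: |½(1 + 8)(5)| = 22.5 m
Total distance = 875/26 m

875/26 m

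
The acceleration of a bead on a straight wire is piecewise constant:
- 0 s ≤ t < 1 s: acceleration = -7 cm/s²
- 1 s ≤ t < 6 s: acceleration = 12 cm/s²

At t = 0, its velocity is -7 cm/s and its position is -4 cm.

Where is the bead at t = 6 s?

On each constant-a segment, Δv = aΔt and Δx = v₀Δt + ½aΔt²; chain segment to segment.
0–1 s: v starts -7 cm/s; Δx = -7·1 + ½·-7·1² = -10.5 cm; v ends -14 cm/s.
1–6 s: v starts -14 cm/s; Δx = -14·5 + ½·12·5² = 80 cm; v ends 46 cm/s.
x(6) = -4 + Σ Δx = 65.5 cm.

65.5 cm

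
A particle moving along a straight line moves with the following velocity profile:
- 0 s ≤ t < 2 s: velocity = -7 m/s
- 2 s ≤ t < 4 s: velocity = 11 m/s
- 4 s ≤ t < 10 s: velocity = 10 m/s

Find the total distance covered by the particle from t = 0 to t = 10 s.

Total distance travelled is ∫|v| dt — sum the magnitudes of each area piece.
0–2 s: |-7| × 2 = 14 m
2–4 s: |11| × 2 = 22 m
4–10 s: |10| × 6 = 60 m
Total distance = 96 m

96 m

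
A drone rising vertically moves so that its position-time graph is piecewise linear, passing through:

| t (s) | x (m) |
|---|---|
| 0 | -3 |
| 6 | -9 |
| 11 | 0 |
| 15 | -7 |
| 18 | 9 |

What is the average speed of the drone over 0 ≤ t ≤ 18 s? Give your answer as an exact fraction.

19/9 m/s

Average speed = (total path length)/(elapsed time); on a piecewise-linear x-t graph the path length is Σ|Δx|.
0–6 s: |Δx| = |-9 − -3| = 6 m
6–11 s: |Δx| = |0 − -9| = 9 m
11–15 s: |Δx| = |-7 − 0| = 7 m
15–18 s: |Δx| = |9 − -7| = 16 m
Total path = 38 m; average speed = 38/18 = 19/9 m/s.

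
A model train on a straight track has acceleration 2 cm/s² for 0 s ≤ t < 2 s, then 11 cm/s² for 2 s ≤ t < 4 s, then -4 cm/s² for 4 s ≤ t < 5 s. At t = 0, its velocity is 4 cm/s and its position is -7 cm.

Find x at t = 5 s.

71 cm

On each constant-a segment, Δv = aΔt and Δx = v₀Δt + ½aΔt²; chain segment to segment.
0–2 s: v starts 4 cm/s; Δx = 4·2 + ½·2·2² = 12 cm; v ends 8 cm/s.
2–4 s: v starts 8 cm/s; Δx = 8·2 + ½·11·2² = 38 cm; v ends 30 cm/s.
4–5 s: v starts 30 cm/s; Δx = 30·1 + ½·-4·1² = 28 cm; v ends 26 cm/s.
x(5) = -7 + Σ Δx = 71 cm.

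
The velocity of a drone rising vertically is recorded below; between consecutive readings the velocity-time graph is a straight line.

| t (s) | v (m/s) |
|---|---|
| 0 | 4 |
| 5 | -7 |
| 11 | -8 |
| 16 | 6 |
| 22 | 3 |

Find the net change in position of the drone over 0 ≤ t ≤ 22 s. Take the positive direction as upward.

Net displacement equals the area under the velocity-time graph (areas below the axis count negative).
0–5 s: ½(4 + -7)(5) = -7.5 m
5–11 s: ½(-7 + -8)(6) = -45 m
11–16 s: ½(-8 + 6)(5) = -5 m
16–22 s: ½(6 + 3)(6) = 27 m
Net displacement = -30.5 m

-30.5 m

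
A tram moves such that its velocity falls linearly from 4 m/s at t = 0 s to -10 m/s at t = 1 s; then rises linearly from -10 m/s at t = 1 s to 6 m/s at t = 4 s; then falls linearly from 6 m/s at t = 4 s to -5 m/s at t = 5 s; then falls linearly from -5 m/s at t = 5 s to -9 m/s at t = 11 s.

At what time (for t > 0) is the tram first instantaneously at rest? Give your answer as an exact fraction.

t = 2/7 s

v changes sign on 0–1 s (from 4 to -10); the graph is linear there, so v = 0 at t = 0 + (-4)·(1 − 0)/(-10 − 4) = 2/7 s.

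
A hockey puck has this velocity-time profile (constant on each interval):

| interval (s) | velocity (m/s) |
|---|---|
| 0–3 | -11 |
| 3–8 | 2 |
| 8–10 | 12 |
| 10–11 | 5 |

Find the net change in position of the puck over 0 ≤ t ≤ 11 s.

6 m

Net displacement equals the area under the velocity-time graph (areas below the axis count negative).
0–3 s: -11 × 3 = -33 m
3–8 s: 2 × 5 = 10 m
8–10 s: 12 × 2 = 24 m
10–11 s: 5 × 1 = 5 m
Net displacement = 6 m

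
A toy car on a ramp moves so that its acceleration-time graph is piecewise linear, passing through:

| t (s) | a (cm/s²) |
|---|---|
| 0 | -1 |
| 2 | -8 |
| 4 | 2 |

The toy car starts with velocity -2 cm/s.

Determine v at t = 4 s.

-17 cm/s

Δv equals the area under the a-t graph; then v = v₀ + Δv.
0–2 s: ½(-1 + -8)(2) = -9 cm/s
2–4 s: ½(-8 + 2)(2) = -6 cm/s
Δv = -15 cm/s, so v(4) = -2 + (-15) = -17 cm/s.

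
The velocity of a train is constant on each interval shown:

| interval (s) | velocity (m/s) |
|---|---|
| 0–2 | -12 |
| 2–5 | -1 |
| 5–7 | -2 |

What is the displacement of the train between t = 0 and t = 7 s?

Net displacement equals the area under the velocity-time graph (areas below the axis count negative).
0–2 s: -12 × 2 = -24 m
2–5 s: -1 × 3 = -3 m
5–7 s: -2 × 2 = -4 m
Net displacement = -31 m

-31 m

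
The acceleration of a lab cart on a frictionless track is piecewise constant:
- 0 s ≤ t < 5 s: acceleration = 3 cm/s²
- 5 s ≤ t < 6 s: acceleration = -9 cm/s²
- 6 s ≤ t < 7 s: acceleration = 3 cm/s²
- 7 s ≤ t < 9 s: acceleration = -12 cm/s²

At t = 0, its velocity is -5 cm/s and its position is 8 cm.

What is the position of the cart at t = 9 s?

On each constant-a segment, Δv = aΔt and Δx = v₀Δt + ½aΔt²; chain segment to segment.
0–5 s: v starts -5 cm/s; Δx = -5·5 + ½·3·5² = 12.5 cm; v ends 10 cm/s.
5–6 s: v starts 10 cm/s; Δx = 10·1 + ½·-9·1² = 5.5 cm; v ends 1 cm/s.
6–7 s: v starts 1 cm/s; Δx = 1·1 + ½·3·1² = 2.5 cm; v ends 4 cm/s.
7–9 s: v starts 4 cm/s; Δx = 4·2 + ½·-12·2² = -16 cm; v ends -20 cm/s.
x(9) = 8 + Σ Δx = 12.5 cm.

12.5 cm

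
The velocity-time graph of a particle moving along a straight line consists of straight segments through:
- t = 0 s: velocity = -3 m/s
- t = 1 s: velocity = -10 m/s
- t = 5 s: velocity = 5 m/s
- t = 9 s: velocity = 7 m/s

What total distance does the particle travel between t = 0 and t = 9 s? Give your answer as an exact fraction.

283/6 m

Total distance travelled is ∫|v| dt — sum the magnitudes of each area piece.
0–1 s: |½(-3 + -10)(1)| = 6.5 m
1–5 s: v = 0 at t = 11/3 s; triangle areas 40/3 + 10/3 = 50/3 m
5–9 s: |½(5 + 7)(4)| = 24 m
Total distance = 283/6 m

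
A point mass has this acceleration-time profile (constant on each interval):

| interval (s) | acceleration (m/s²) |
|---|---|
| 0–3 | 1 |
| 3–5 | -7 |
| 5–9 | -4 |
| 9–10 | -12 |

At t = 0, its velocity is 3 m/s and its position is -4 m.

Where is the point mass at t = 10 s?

-86.5 m

On each constant-a segment, Δv = aΔt and Δx = v₀Δt + ½aΔt²; chain segment to segment.
0–3 s: v starts 3 m/s; Δx = 3·3 + ½·1·3² = 13.5 m; v ends 6 m/s.
3–5 s: v starts 6 m/s; Δx = 6·2 + ½·-7·2² = -2 m; v ends -8 m/s.
5–9 s: v starts -8 m/s; Δx = -8·4 + ½·-4·4² = -64 m; v ends -24 m/s.
9–10 s: v starts -24 m/s; Δx = -24·1 + ½·-12·1² = -30 m; v ends -36 m/s.
x(10) = -4 + Σ Δx = -86.5 m.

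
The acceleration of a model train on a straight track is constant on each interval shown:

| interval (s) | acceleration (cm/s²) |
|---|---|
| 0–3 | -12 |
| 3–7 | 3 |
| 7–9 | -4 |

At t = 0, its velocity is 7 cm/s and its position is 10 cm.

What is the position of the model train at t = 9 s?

-157 cm

On each constant-a segment, Δv = aΔt and Δx = v₀Δt + ½aΔt²; chain segment to segment.
0–3 s: v starts 7 cm/s; Δx = 7·3 + ½·-12·3² = -33 cm; v ends -29 cm/s.
3–7 s: v starts -29 cm/s; Δx = -29·4 + ½·3·4² = -92 cm; v ends -17 cm/s.
7–9 s: v starts -17 cm/s; Δx = -17·2 + ½·-4·2² = -42 cm; v ends -25 cm/s.
x(9) = 10 + Σ Δx = -157 cm.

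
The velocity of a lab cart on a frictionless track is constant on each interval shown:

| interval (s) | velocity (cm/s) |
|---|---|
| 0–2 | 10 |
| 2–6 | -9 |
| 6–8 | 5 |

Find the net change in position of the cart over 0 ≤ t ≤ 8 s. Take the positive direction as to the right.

-6 cm

Net displacement equals the area under the velocity-time graph (areas below the axis count negative).
0–2 s: 10 × 2 = 20 cm
2–6 s: -9 × 4 = -36 cm
6–8 s: 5 × 2 = 10 cm
Net displacement = -6 cm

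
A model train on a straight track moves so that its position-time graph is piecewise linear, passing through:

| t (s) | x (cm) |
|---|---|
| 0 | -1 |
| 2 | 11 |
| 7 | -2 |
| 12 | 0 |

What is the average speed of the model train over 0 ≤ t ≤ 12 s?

Average speed = (total path length)/(elapsed time); on a piecewise-linear x-t graph the path length is Σ|Δx|.
0–2 s: |Δx| = |11 − -1| = 12 cm
2–7 s: |Δx| = |-2 − 11| = 13 cm
7–12 s: |Δx| = |0 − -2| = 2 cm
Total path = 27 cm; average speed = 27/12 = 2.25 cm/s.

2.25 cm/s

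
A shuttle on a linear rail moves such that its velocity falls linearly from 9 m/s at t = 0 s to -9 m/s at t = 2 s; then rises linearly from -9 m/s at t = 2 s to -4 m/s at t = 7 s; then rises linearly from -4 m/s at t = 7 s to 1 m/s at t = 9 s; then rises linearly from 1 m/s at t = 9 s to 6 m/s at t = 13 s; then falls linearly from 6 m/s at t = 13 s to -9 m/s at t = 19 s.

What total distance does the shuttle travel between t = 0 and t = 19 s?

82.3 m

Distance (not displacement) is the total path length: add the absolute areas under v-t.
0–2 s: v = 0 at t = 1 s; triangle areas 4.5 + 4.5 = 9 m
2–7 s: |½(-9 + -4)(5)| = 32.5 m
7–9 s: v = 0 at t = 8.6 s; triangle areas 3.2 + 0.2 = 3.4 m
9–13 s: |½(1 + 6)(4)| = 14 m
13–19 s: v = 0 at t = 15.4 s; triangle areas 7.2 + 16.2 = 23.4 m
Total distance = 82.3 m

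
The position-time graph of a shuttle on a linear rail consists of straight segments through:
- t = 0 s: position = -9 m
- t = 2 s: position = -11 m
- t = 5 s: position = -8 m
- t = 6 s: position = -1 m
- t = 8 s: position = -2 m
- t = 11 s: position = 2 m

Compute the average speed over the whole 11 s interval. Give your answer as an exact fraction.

17/11 m/s

Average speed = (total path length)/(elapsed time); on a piecewise-linear x-t graph the path length is Σ|Δx|.
0–2 s: |Δx| = |-11 − -9| = 2 m
2–5 s: |Δx| = |-8 − -11| = 3 m
5–6 s: |Δx| = |-1 − -8| = 7 m
6–8 s: |Δx| = |-2 − -1| = 1 m
8–11 s: |Δx| = |2 − -2| = 4 m
Total path = 17 m; average speed = 17/11 = 17/11 m/s.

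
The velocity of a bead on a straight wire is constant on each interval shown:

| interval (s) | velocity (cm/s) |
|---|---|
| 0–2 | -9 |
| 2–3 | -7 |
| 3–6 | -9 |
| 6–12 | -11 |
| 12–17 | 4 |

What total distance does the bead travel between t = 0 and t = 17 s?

138 cm

Total distance travelled is ∫|v| dt — sum the magnitudes of each area piece.
0–2 s: |-9| × 2 = 18 cm
2–3 s: |-7| × 1 = 7 cm
3–6 s: |-9| × 3 = 27 cm
6–12 s: |-11| × 6 = 66 cm
12–17 s: |4| × 5 = 20 cm
Total distance = 138 cm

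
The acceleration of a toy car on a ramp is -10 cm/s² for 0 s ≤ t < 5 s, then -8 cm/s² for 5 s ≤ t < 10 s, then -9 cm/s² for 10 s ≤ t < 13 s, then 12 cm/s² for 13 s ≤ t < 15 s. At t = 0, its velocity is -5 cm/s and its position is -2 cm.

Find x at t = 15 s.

On each constant-a segment, Δv = aΔt and Δx = v₀Δt + ½aΔt²; chain segment to segment.
0–5 s: v starts -5 cm/s; Δx = -5·5 + ½·-10·5² = -150 cm; v ends -55 cm/s.
5–10 s: v starts -55 cm/s; Δx = -55·5 + ½·-8·5² = -375 cm; v ends -95 cm/s.
10–13 s: v starts -95 cm/s; Δx = -95·3 + ½·-9·3² = -325.5 cm; v ends -122 cm/s.
13–15 s: v starts -122 cm/s; Δx = -122·2 + ½·12·2² = -220 cm; v ends -98 cm/s.
x(15) = -2 + Σ Δx = -1072.5 cm.

-1072.5 cm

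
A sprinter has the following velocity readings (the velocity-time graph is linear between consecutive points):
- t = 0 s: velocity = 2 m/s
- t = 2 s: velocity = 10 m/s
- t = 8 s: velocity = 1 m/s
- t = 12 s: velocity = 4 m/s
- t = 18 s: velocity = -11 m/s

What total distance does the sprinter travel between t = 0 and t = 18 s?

Total distance travelled is ∫|v| dt — sum the magnitudes of each area piece.
0–2 s: |½(2 + 10)(2)| = 12 m
2–8 s: |½(10 + 1)(6)| = 33 m
8–12 s: |½(1 + 4)(4)| = 10 m
12–18 s: v = 0 at t = 13.6 s; triangle areas 3.2 + 24.2 = 27.4 m
Total distance = 82.4 m

82.4 m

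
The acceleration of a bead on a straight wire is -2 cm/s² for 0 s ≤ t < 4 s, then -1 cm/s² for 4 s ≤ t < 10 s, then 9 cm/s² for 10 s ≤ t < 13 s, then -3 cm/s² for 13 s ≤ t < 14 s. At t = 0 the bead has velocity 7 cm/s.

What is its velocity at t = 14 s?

17 cm/s

Δv equals the area under the a-t graph; then v = v₀ + Δv.
0–4 s: -2 × 4 = -8 cm/s
4–10 s: -1 × 6 = -6 cm/s
10–13 s: 9 × 3 = 27 cm/s
13–14 s: -3 × 1 = -3 cm/s
Δv = 10 cm/s, so v(14) = 7 + (10) = 17 cm/s.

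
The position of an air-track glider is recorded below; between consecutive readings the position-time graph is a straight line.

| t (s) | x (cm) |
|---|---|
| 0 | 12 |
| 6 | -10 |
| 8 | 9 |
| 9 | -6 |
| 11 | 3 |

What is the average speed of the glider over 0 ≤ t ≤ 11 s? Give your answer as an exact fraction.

Average speed = (total path length)/(elapsed time); on a piecewise-linear x-t graph the path length is Σ|Δx|.
0–6 s: |Δx| = |-10 − 12| = 22 cm
6–8 s: |Δx| = |9 − -10| = 19 cm
8–9 s: |Δx| = |-6 − 9| = 15 cm
9–11 s: |Δx| = |3 − -6| = 9 cm
Total path = 65 cm; average speed = 65/11 = 65/11 cm/s.

65/11 cm/s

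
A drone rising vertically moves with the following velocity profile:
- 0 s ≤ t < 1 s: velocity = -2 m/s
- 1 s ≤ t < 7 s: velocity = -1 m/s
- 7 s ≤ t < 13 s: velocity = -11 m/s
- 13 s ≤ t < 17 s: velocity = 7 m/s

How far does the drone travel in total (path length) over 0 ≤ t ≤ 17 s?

102 m

Total distance travelled is ∫|v| dt — sum the magnitudes of each area piece.
0–1 s: |-2| × 1 = 2 m
1–7 s: |-1| × 6 = 6 m
7–13 s: |-11| × 6 = 66 m
13–17 s: |7| × 4 = 28 m
Total distance = 102 m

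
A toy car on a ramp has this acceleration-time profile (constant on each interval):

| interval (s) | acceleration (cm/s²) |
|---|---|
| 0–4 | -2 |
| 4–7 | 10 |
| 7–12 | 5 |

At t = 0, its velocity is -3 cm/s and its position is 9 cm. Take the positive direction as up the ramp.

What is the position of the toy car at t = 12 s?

On each constant-a segment, Δv = aΔt and Δx = v₀Δt + ½aΔt²; chain segment to segment.
0–4 s: v starts -3 cm/s; Δx = -3·4 + ½·-2·4² = -28 cm; v ends -11 cm/s.
4–7 s: v starts -11 cm/s; Δx = -11·3 + ½·10·3² = 12 cm; v ends 19 cm/s.
7–12 s: v starts 19 cm/s; Δx = 19·5 + ½·5·5² = 157.5 cm; v ends 44 cm/s.
x(12) = 9 + Σ Δx = 150.5 cm.

150.5 cm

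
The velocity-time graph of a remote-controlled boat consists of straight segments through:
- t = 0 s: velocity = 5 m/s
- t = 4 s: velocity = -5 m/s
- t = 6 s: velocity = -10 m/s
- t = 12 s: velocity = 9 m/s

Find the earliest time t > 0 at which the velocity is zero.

t = 2 s

v changes sign on 0–4 s (from 5 to -5); the graph is linear there, so v = 0 at t = 0 + (-5)·(4 − 0)/(-5 − 5) = 2 s.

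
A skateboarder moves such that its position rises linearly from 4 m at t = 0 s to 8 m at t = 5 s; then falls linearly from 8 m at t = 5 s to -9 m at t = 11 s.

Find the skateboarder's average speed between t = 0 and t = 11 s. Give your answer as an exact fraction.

Average speed = (total path length)/(elapsed time); on a piecewise-linear x-t graph the path length is Σ|Δx|.
0–5 s: |Δx| = |8 − 4| = 4 m
5–11 s: |Δx| = |-9 − 8| = 17 m
Total path = 21 m; average speed = 21/11 = 21/11 m/s.

21/11 m/s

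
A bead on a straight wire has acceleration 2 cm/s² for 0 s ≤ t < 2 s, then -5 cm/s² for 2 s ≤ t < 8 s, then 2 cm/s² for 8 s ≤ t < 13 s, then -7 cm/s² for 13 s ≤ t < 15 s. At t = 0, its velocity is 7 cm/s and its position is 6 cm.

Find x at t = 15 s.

On each constant-a segment, Δv = aΔt and Δx = v₀Δt + ½aΔt²; chain segment to segment.
0–2 s: v starts 7 cm/s; Δx = 7·2 + ½·2·2² = 18 cm; v ends 11 cm/s.
2–8 s: v starts 11 cm/s; Δx = 11·6 + ½·-5·6² = -24 cm; v ends -19 cm/s.
8–13 s: v starts -19 cm/s; Δx = -19·5 + ½·2·5² = -70 cm; v ends -9 cm/s.
13–15 s: v starts -9 cm/s; Δx = -9·2 + ½·-7·2² = -32 cm; v ends -23 cm/s.
x(15) = 6 + Σ Δx = -102 cm.

-102 cm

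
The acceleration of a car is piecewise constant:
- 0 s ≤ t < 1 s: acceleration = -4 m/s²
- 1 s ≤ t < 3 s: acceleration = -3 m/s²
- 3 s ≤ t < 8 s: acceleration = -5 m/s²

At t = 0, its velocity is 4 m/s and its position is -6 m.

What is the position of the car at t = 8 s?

-102.5 m

On each constant-a segment, Δv = aΔt and Δx = v₀Δt + ½aΔt²; chain segment to segment.
0–1 s: v starts 4 m/s; Δx = 4·1 + ½·-4·1² = 2 m; v ends 0 m/s.
1–3 s: v starts 0 m/s; Δx = 0·2 + ½·-3·2² = -6 m; v ends -6 m/s.
3–8 s: v starts -6 m/s; Δx = -6·5 + ½·-5·5² = -92.5 m; v ends -31 m/s.
x(8) = -6 + Σ Δx = -102.5 m.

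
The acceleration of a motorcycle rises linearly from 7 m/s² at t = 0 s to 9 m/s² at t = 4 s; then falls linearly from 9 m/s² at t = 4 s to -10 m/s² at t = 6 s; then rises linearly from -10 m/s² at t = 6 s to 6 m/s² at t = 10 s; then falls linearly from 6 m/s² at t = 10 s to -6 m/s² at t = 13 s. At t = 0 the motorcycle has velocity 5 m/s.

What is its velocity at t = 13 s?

Δv equals the area under the a-t graph; then v = v₀ + Δv.
0–4 s: ½(7 + 9)(4) = 32 m/s
4–6 s: ½(9 + -10)(2) = -1 m/s
6–10 s: ½(-10 + 6)(4) = -8 m/s
10–13 s: ½(6 + -6)(3) = 0 m/s
Δv = 23 m/s, so v(13) = 5 + (23) = 28 m/s.

28 m/s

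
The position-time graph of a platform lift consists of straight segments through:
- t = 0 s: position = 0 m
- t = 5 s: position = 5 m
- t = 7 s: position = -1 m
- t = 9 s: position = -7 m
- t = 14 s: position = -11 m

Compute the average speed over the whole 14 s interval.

1.5 m/s

Average speed = (total path length)/(elapsed time); on a piecewise-linear x-t graph the path length is Σ|Δx|.
0–5 s: |Δx| = |5 − 0| = 5 m
5–7 s: |Δx| = |-1 − 5| = 6 m
7–9 s: |Δx| = |-7 − -1| = 6 m
9–14 s: |Δx| = |-11 − -7| = 4 m
Total path = 21 m; average speed = 21/14 = 1.5 m/s.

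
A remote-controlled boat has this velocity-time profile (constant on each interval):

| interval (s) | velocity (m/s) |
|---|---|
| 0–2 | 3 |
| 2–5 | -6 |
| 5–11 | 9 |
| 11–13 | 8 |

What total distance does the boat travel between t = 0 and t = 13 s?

Distance (not displacement) is the total path length: add the absolute areas under v-t.
0–2 s: |3| × 2 = 6 m
2–5 s: |-6| × 3 = 18 m
5–11 s: |9| × 6 = 54 m
11–13 s: |8| × 2 = 16 m
Total distance = 94 m

94 m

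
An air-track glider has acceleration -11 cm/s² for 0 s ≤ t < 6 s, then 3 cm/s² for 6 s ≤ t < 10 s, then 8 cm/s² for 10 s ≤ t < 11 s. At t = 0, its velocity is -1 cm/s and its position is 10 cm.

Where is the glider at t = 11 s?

On each constant-a segment, Δv = aΔt and Δx = v₀Δt + ½aΔt²; chain segment to segment.
0–6 s: v starts -1 cm/s; Δx = -1·6 + ½·-11·6² = -204 cm; v ends -67 cm/s.
6–10 s: v starts -67 cm/s; Δx = -67·4 + ½·3·4² = -244 cm; v ends -55 cm/s.
10–11 s: v starts -55 cm/s; Δx = -55·1 + ½·8·1² = -51 cm; v ends -47 cm/s.
x(11) = 10 + Σ Δx = -489 cm.

-489 cm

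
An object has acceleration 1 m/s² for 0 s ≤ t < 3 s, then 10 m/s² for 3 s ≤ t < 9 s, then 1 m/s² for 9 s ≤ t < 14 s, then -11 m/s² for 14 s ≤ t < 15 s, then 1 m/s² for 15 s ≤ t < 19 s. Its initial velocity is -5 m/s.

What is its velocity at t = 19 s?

56 m/s

Δv equals the area under the a-t graph; then v = v₀ + Δv.
0–3 s: 1 × 3 = 3 m/s
3–9 s: 10 × 6 = 60 m/s
9–14 s: 1 × 5 = 5 m/s
14–15 s: -11 × 1 = -11 m/s
15–19 s: 1 × 4 = 4 m/s
Δv = 61 m/s, so v(19) = -5 + (61) = 56 m/s.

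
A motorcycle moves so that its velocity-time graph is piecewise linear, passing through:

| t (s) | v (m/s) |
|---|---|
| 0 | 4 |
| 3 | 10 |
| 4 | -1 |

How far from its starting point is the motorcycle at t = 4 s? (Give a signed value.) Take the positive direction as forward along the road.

Net displacement equals the area under the velocity-time graph (areas below the axis count negative).
0–3 s: ½(4 + 10)(3) = 21 m
3–4 s: ½(10 + -1)(1) = 4.5 m
Net displacement = 25.5 m

25.5 m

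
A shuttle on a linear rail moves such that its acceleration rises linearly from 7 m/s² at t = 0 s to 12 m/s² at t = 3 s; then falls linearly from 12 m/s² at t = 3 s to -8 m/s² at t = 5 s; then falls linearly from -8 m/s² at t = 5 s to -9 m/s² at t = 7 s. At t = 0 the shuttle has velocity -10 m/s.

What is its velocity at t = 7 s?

Δv equals the area under the a-t graph; then v = v₀ + Δv.
0–3 s: ½(7 + 12)(3) = 28.5 m/s
3–5 s: ½(12 + -8)(2) = 4 m/s
5–7 s: ½(-8 + -9)(2) = -17 m/s
Δv = 15.5 m/s, so v(7) = -10 + (15.5) = 5.5 m/s.

5.5 m/s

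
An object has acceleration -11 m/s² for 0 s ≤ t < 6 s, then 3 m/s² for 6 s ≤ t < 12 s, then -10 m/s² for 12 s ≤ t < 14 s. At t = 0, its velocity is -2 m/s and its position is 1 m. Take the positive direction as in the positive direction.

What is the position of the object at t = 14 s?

-683 m

On each constant-a segment, Δv = aΔt and Δx = v₀Δt + ½aΔt²; chain segment to segment.
0–6 s: v starts -2 m/s; Δx = -2·6 + ½·-11·6² = -210 m; v ends -68 m/s.
6–12 s: v starts -68 m/s; Δx = -68·6 + ½·3·6² = -354 m; v ends -50 m/s.
12–14 s: v starts -50 m/s; Δx = -50·2 + ½·-10·2² = -120 m; v ends -70 m/s.
x(14) = 1 + Σ Δx = -683 m.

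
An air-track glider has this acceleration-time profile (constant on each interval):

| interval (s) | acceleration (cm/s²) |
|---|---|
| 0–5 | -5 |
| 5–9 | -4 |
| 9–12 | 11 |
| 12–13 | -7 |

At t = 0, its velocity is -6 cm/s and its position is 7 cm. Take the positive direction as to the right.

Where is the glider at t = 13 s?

On each constant-a segment, Δv = aΔt and Δx = v₀Δt + ½aΔt²; chain segment to segment.
0–5 s: v starts -6 cm/s; Δx = -6·5 + ½·-5·5² = -92.5 cm; v ends -31 cm/s.
5–9 s: v starts -31 cm/s; Δx = -31·4 + ½·-4·4² = -156 cm; v ends -47 cm/s.
9–12 s: v starts -47 cm/s; Δx = -47·3 + ½·11·3² = -91.5 cm; v ends -14 cm/s.
12–13 s: v starts -14 cm/s; Δx = -14·1 + ½·-7·1² = -17.5 cm; v ends -21 cm/s.
x(13) = 7 + Σ Δx = -350.5 cm.

-350.5 cm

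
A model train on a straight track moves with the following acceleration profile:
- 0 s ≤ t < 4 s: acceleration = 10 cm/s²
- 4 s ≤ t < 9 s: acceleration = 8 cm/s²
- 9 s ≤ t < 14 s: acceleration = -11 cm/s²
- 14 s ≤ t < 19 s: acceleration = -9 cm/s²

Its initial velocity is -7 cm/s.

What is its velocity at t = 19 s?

Δv equals the area under the a-t graph; then v = v₀ + Δv.
0–4 s: 10 × 4 = 40 cm/s
4–9 s: 8 × 5 = 40 cm/s
9–14 s: -11 × 5 = -55 cm/s
14–19 s: -9 × 5 = -45 cm/s
Δv = -20 cm/s, so v(19) = -7 + (-20) = -27 cm/s.

-27 cm/s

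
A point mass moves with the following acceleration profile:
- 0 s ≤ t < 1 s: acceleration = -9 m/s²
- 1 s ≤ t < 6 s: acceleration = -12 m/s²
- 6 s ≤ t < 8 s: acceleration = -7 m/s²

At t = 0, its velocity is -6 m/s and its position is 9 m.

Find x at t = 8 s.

-390.5 m

On each constant-a segment, Δv = aΔt and Δx = v₀Δt + ½aΔt²; chain segment to segment.
0–1 s: v starts -6 m/s; Δx = -6·1 + ½·-9·1² = -10.5 m; v ends -15 m/s.
1–6 s: v starts -15 m/s; Δx = -15·5 + ½·-12·5² = -225 m; v ends -75 m/s.
6–8 s: v starts -75 m/s; Δx = -75·2 + ½·-7·2² = -164 m; v ends -89 m/s.
x(8) = 9 + Σ Δx = -390.5 m.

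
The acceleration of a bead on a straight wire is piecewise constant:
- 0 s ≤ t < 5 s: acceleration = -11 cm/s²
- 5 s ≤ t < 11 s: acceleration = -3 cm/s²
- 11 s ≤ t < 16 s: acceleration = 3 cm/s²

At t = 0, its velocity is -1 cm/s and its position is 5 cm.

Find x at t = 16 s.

On each constant-a segment, Δv = aΔt and Δx = v₀Δt + ½aΔt²; chain segment to segment.
0–5 s: v starts -1 cm/s; Δx = -1·5 + ½·-11·5² = -142.5 cm; v ends -56 cm/s.
5–11 s: v starts -56 cm/s; Δx = -56·6 + ½·-3·6² = -390 cm; v ends -74 cm/s.
11–16 s: v starts -74 cm/s; Δx = -74·5 + ½·3·5² = -332.5 cm; v ends -59 cm/s.
x(16) = 5 + Σ Δx = -860 cm.

-860 cm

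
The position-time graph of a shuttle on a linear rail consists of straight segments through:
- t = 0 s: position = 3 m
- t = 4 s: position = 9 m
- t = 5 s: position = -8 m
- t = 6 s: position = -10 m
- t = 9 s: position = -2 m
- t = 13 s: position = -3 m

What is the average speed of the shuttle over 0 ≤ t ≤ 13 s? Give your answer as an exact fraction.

34/13 m/s

Average speed = (total path length)/(elapsed time); on a piecewise-linear x-t graph the path length is Σ|Δx|.
0–4 s: |Δx| = |9 − 3| = 6 m
4–5 s: |Δx| = |-8 − 9| = 17 m
5–6 s: |Δx| = |-10 − -8| = 2 m
6–9 s: |Δx| = |-2 − -10| = 8 m
9–13 s: |Δx| = |-3 − -2| = 1 m
Total path = 34 m; average speed = 34/13 = 34/13 m/s.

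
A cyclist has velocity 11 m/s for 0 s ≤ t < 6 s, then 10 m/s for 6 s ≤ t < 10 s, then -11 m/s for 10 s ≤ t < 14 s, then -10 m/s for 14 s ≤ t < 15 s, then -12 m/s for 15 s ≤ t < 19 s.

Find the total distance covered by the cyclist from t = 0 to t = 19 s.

208 m

Distance (not displacement) is the total path length: add the absolute areas under v-t.
0–6 s: |11| × 6 = 66 m
6–10 s: |10| × 4 = 40 m
10–14 s: |-11| × 4 = 44 m
14–15 s: |-10| × 1 = 10 m
15–19 s: |-12| × 4 = 48 m
Total distance = 208 m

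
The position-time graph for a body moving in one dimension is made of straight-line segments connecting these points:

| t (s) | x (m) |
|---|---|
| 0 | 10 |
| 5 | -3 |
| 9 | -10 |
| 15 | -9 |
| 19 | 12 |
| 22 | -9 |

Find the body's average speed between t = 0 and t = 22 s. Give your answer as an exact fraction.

Average speed = (total path length)/(elapsed time); on a piecewise-linear x-t graph the path length is Σ|Δx|.
0–5 s: |Δx| = |-3 − 10| = 13 m
5–9 s: |Δx| = |-10 − -3| = 7 m
9–15 s: |Δx| = |-9 − -10| = 1 m
15–19 s: |Δx| = |12 − -9| = 21 m
19–22 s: |Δx| = |-9 − 12| = 21 m
Total path = 63 m; average speed = 63/22 = 63/22 m/s.

63/22 m/s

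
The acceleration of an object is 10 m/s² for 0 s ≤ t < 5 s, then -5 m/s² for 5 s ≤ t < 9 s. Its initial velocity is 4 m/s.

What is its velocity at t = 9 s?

34 m/s

Δv equals the area under the a-t graph; then v = v₀ + Δv.
0–5 s: 10 × 5 = 50 m/s
5–9 s: -5 × 4 = -20 m/s
Δv = 30 m/s, so v(9) = 4 + (30) = 34 m/s.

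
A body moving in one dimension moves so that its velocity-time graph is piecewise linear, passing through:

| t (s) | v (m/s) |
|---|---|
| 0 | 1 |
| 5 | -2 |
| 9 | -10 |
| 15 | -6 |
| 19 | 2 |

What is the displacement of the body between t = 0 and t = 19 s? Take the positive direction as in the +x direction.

Displacement is the signed area under the v-t curve.
0–5 s: ½(1 + -2)(5) = -2.5 m
5–9 s: ½(-2 + -10)(4) = -24 m
9–15 s: ½(-10 + -6)(6) = -48 m
15–19 s: ½(-6 + 2)(4) = -8 m
Net displacement = -82.5 m

-82.5 m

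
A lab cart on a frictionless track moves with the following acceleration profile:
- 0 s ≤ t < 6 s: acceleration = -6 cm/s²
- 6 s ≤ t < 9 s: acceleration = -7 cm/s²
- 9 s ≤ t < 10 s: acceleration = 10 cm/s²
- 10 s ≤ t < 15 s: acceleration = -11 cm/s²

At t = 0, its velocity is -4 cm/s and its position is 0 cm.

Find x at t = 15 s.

-732 cm

On each constant-a segment, Δv = aΔt and Δx = v₀Δt + ½aΔt²; chain segment to segment.
0–6 s: v starts -4 cm/s; Δx = -4·6 + ½·-6·6² = -132 cm; v ends -40 cm/s.
6–9 s: v starts -40 cm/s; Δx = -40·3 + ½·-7·3² = -151.5 cm; v ends -61 cm/s.
9–10 s: v starts -61 cm/s; Δx = -61·1 + ½·10·1² = -56 cm; v ends -51 cm/s.
10–15 s: v starts -51 cm/s; Δx = -51·5 + ½·-11·5² = -392.5 cm; v ends -106 cm/s.
x(15) = 0 + Σ Δx = -732 cm.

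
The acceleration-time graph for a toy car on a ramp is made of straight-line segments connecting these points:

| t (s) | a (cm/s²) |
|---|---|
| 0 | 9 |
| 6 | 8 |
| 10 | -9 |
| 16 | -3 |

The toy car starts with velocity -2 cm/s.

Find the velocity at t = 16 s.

11 cm/s

Δv equals the area under the a-t graph; then v = v₀ + Δv.
0–6 s: ½(9 + 8)(6) = 51 cm/s
6–10 s: ½(8 + -9)(4) = -2 cm/s
10–16 s: ½(-9 + -3)(6) = -36 cm/s
Δv = 13 cm/s, so v(16) = -2 + (13) = 11 cm/s.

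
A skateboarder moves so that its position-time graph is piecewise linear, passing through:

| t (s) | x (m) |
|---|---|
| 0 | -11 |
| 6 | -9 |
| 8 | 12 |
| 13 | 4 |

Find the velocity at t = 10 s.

-1.6 m/s

Velocity is the slope of the x-t graph on 8–13 s: (4 − 12)/(13 − 8) = -1.6 m/s.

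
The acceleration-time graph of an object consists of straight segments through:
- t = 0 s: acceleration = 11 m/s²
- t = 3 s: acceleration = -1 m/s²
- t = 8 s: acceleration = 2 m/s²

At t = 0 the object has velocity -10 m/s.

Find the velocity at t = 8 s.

Δv equals the area under the a-t graph; then v = v₀ + Δv.
0–3 s: ½(11 + -1)(3) = 15 m/s
3–8 s: ½(-1 + 2)(5) = 2.5 m/s
Δv = 17.5 m/s, so v(8) = -10 + (17.5) = 7.5 m/s.

7.5 m/s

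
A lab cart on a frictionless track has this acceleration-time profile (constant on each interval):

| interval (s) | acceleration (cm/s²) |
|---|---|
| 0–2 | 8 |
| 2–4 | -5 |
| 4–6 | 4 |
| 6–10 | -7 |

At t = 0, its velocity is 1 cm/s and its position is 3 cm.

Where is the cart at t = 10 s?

On each constant-a segment, Δv = aΔt and Δx = v₀Δt + ½aΔt²; chain segment to segment.
0–2 s: v starts 1 cm/s; Δx = 1·2 + ½·8·2² = 18 cm; v ends 17 cm/s.
2–4 s: v starts 17 cm/s; Δx = 17·2 + ½·-5·2² = 24 cm; v ends 7 cm/s.
4–6 s: v starts 7 cm/s; Δx = 7·2 + ½·4·2² = 22 cm; v ends 15 cm/s.
6–10 s: v starts 15 cm/s; Δx = 15·4 + ½·-7·4² = 4 cm; v ends -13 cm/s.
x(10) = 3 + Σ Δx = 71 cm.

71 cm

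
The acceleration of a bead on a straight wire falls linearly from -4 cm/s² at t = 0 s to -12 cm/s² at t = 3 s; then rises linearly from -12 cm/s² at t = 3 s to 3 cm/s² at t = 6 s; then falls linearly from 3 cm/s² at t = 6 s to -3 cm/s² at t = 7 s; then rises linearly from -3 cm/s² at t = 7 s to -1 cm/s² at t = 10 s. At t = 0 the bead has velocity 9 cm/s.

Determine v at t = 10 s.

Δv equals the area under the a-t graph; then v = v₀ + Δv.
0–3 s: ½(-4 + -12)(3) = -24 cm/s
3–6 s: ½(-12 + 3)(3) = -13.5 cm/s
6–7 s: ½(3 + -3)(1) = 0 cm/s
7–10 s: ½(-3 + -1)(3) = -6 cm/s
Δv = -43.5 cm/s, so v(10) = 9 + (-43.5) = -34.5 cm/s.

-34.5 cm/s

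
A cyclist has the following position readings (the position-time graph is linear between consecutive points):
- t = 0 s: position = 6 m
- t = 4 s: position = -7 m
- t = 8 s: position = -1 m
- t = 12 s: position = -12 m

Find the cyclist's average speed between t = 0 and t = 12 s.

2.5 m/s

Average speed = (total path length)/(elapsed time); on a piecewise-linear x-t graph the path length is Σ|Δx|.
0–4 s: |Δx| = |-7 − 6| = 13 m
4–8 s: |Δx| = |-1 − -7| = 6 m
8–12 s: |Δx| = |-12 − -1| = 11 m
Total path = 30 m; average speed = 30/12 = 2.5 m/s.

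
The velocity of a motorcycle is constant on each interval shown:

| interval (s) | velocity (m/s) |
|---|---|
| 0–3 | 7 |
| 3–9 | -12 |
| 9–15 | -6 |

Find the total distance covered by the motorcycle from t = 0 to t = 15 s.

129 m

Total distance travelled is ∫|v| dt — sum the magnitudes of each area piece.
0–3 s: |7| × 3 = 21 m
3–9 s: |-12| × 6 = 72 m
9–15 s: |-6| × 6 = 36 m
Total distance = 129 m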